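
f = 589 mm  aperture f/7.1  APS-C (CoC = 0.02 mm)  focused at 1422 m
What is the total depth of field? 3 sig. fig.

2500 m

Hyperfocal distance H = f²/(N·c) + f = 589²/(7.1 × 0.02) + 589 = 346921/0.142 + 589 ≈ 2443694.6 mm ≈ 2444 m.
Near limit Dn = s·(H − f)/(H + s − 2f) = 1422000 × (2443694.6 − 589) / (2443694.6 + 1422000 − 2 × 589) = 1422000 × 2443105.6 / 3864516.6 ≈ 898973 mm.
Far limit Df = s·(H − f)/(H − s) = 1422000 × (2443694.6 − 589) / (2443694.6 − 1422000) = 1422000 × 2443105.6 / 1021694.6 ≈ 3400327 mm.
Depth of field = Df − Dn = 3400327 − 898973 ≈ 2501354 mm ≈ 2500 m.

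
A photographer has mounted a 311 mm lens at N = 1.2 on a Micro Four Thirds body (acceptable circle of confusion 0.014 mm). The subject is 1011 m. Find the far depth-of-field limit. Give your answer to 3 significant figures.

Hyperfocal distance H = f²/(N·c) + f = 311²/(1.2 × 0.014) + 311 = 96721/0.0168 + 311 ≈ 5757513.4 mm ≈ 5758 m.
Far limit Df = s·(H − f)/(H − s) = 1011000 × (5757513.4 − 311) / (5757513.4 − 1011000) = 1011000 × 5757202.4 / 4746513.4 ≈ 1226275 mm ≈ 1230 m.

1230 m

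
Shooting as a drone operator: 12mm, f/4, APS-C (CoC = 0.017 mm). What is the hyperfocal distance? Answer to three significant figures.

Hyperfocal distance H = f²/(N·c) + f = 12²/(4 × 0.017) + 12 = 144/0.068 + 12 ≈ 2129.6 mm ≈ 2.13 m.

2.13 m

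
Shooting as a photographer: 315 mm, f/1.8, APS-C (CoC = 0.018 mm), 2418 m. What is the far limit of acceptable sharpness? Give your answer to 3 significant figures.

11500 m

Hyperfocal distance H = f²/(N·c) + f = 315²/(1.8 × 0.018) + 315 = 99225/0.0324 + 315 ≈ 3062815.0 mm ≈ 3063 m.
Far limit Df = s·(H − f)/(H − s) = 2418000 × (3062815.0 − 315) / (3062815.0 − 2418000) = 2418000 × 3062500.0 / 644815.0 ≈ 11484108 mm ≈ 11500 m.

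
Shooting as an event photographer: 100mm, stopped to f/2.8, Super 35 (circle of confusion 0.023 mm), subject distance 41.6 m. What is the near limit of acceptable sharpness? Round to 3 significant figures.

Hyperfocal distance H = f²/(N·c) + f = 100²/(2.8 × 0.023) + 100 = 10000/0.0644 + 100 ≈ 155379.5 mm ≈ 155.4 m.
Near limit Dn = s·(H − f)/(H + s − 2f) = 41600 × (155379.5 − 100) / (155379.5 + 41600 − 2 × 100) = 41600 × 155279.5 / 196779.5 ≈ 32827 mm ≈ 32.8 m.

32.8 m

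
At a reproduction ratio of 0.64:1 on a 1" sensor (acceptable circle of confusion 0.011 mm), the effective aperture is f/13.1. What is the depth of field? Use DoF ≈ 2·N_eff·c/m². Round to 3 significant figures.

At magnification m, DoF ≈ 2·N_eff·c/m² = 2 × 13.1 × 0.011 / 0.64² = 0.2882 / 0.4096 ≈ 0.704 mm.

0.704 mm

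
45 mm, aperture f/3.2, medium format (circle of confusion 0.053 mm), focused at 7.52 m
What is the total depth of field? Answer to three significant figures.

Hyperfocal distance H = f²/(N·c) + f = 45²/(3.2 × 0.053) + 45 = 2025/0.1696 + 45 ≈ 11984.9 mm ≈ 11.98 m.
Near limit Dn = s·(H − f)/(H + s − 2f) = 7520 × (11984.9 − 45) / (11984.9 + 7520 − 2 × 45) = 7520 × 11939.9 / 19414.9 ≈ 4625 mm.
Far limit Df = s·(H − f)/(H − s) = 7520 × (11984.9 − 45) / (11984.9 − 7520) = 7520 × 11939.9 / 4464.9 ≈ 20110 mm.
Depth of field = Df − Dn = 20110 − 4625 ≈ 15485 mm ≈ 15.5 m.

15.5 m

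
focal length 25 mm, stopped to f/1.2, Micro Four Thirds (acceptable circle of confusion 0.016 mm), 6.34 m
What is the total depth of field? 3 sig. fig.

Hyperfocal distance H = f²/(N·c) + f = 25²/(1.2 × 0.016) + 25 = 625/0.0192 + 25 ≈ 32577.1 mm ≈ 32.58 m.
Near limit Dn = s·(H − f)/(H + s − 2f) = 6340 × (32577.1 − 25) / (32577.1 + 6340 − 2 × 25) = 6340 × 32552.1 / 38867.1 ≈ 5309.9 mm.
Far limit Df = s·(H − f)/(H − s) = 6340 × (32577.1 − 25) / (32577.1 − 6340) = 6340 × 32552.1 / 26237.1 ≈ 7866.0 mm.
Depth of field = Df − Dn = 7866.0 − 5309.9 ≈ 2556.1 mm ≈ 2.56 m.

2.56 m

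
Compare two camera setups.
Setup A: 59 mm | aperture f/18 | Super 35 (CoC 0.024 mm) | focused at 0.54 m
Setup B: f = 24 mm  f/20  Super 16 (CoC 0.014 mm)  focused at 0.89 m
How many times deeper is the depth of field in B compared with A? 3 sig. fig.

Setup A: H = 59²/(18×0.024) + 59 ≈ 8116.9 mm; DoF = Df − Dn = 574.281 − 509.581 ≈ 64.700 mm.
Setup B: H = 24²/(20×0.014) + 24 ≈ 2081.1 mm; DoF = Df − Dn = 1537.06 − 626.33 ≈ 910.73 mm.
Ratio = 910.73 / 64.700 ≈ 14.1.

14.1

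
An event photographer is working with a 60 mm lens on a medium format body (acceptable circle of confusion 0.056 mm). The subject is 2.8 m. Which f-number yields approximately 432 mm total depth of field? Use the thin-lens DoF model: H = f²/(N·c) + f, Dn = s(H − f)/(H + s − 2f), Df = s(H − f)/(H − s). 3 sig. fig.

Write h = H − f = f²/(N·c). The thin-lens limits are Dn = s·h/(h + (s−f)) and Df = s·h/(h − (s−f)), so DoF = Df − Dn = 2·s·(s−f)·h / (h² − (s−f)²).
That is a quadratic in h: DoF·h² − 2·s·(s−f)·h − DoF·(s−f)² = 0 ⇒ h = (s−f)·(s + √(s² + DoF²)) / DoF = 2740 × (2800 + √(2800² + 432²)) / 432 = 2740 × (2800 + 2833.13) / 432 ≈ 35729 mm.
Then N = f²/(c·h) = 60² / (0.056 × 35729) = 3600 / 2000.8 ≈ 1.80.

f/1.80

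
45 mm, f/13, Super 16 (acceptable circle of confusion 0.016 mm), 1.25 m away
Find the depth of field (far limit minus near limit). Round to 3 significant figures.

314 mm

Hyperfocal distance H = f²/(N·c) + f = 45²/(13 × 0.016) + 45 = 2025/0.208 + 45 ≈ 9780.6 mm ≈ 9.781 m.
Near limit Dn = s·(H − f)/(H + s − 2f) = 1250 × (9780.6 − 45) / (9780.6 + 1250 − 2 × 45) = 1250 × 9735.6 / 10940.6 ≈ 1112.32 mm.
Far limit Df = s·(H − f)/(H − s) = 1250 × (9780.6 − 45) / (9780.6 − 1250) = 1250 × 9735.6 / 8530.6 ≈ 1426.57 mm.
Depth of field = Df − Dn = 1426.57 − 1112.32 ≈ 314.25 mm.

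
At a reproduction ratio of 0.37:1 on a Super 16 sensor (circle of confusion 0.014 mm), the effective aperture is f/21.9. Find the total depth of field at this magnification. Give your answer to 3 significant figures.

4.48 mm

At magnification m, DoF ≈ 2·N_eff·c/m² = 2 × 21.9 × 0.014 / 0.37² = 0.6132 / 0.1369 ≈ 4.48 mm.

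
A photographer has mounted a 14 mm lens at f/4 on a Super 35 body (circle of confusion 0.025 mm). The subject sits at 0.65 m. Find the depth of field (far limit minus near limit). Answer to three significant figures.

Hyperfocal distance H = f²/(N·c) + f = 14²/(4 × 0.025) + 14 = 196/0.1 + 14 ≈ 1974.0 mm ≈ 1.974 m.
Near limit Dn = s·(H − f)/(H + s − 2f) = 650 × (1974.0 − 14) / (1974.0 + 650 − 2 × 14) = 650 × 1960.0 / 2596.0 ≈ 490.76 mm.
Far limit Df = s·(H − f)/(H − s) = 650 × (1974.0 − 14) / (1974.0 − 650) = 650 × 1960.0 / 1324.0 ≈ 962.24 mm.
Depth of field = Df − Dn = 962.24 − 490.76 ≈ 471.48 mm.

471 mm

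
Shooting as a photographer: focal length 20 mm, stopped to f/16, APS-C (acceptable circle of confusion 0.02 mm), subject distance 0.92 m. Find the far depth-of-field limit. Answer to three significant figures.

3.29 m

Hyperfocal distance H = f²/(N·c) + f = 20²/(16 × 0.02) + 20 = 400/0.32 + 20 ≈ 1270.0 mm ≈ 1.270 m.
Far limit Df = s·(H − f)/(H − s) = 920 × (1270.0 − 20) / (1270.0 − 920) = 920 × 1250.0 / 350.0 ≈ 3285.7 mm ≈ 3.29 m.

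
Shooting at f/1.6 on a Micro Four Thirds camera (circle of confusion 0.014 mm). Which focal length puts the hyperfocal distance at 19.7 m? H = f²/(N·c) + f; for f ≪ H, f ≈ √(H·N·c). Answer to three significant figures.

From H = f²/(N·c) + f, with f ≪ H: f ≈ √(H·N·c) = √(19700 × 1.6 × 0.014) = √441.28 ≈ 21.01 mm.
The +f correction barely moves this — solving exactly, f² + N·c·f − N·c·H = 0 ⇒ f = (−N·c + √((N·c)² + 4·N·c·H))/2 = (−0.0224 + √1765.1)/2 ≈ 20.995 mm, so f ≈ 21.0 mm.

21.0 mm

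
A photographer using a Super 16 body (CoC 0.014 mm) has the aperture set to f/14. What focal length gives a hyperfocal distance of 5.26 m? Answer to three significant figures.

32.0 mm

From H = f²/(N·c) + f, with f ≪ H: f ≈ √(H·N·c) = √(5260 × 14 × 0.014) = √1031.0 ≈ 32.11 mm.
Exact: f² + N·c·f − N·c·H = 0 ⇒ f = (−N·c + √((N·c)² + 4·N·c·H))/2 = (−0.196 + √4123.9)/2 ≈ 32.011 mm ≈ 32.0 mm.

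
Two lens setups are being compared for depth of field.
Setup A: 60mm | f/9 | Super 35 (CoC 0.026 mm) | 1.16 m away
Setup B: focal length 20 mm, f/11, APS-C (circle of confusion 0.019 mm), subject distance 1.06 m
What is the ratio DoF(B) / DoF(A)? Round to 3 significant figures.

Setup A: H = 60²/(9×0.026) + 60 ≈ 15444.6 mm; DoF = Df − Dn = 1249.33 − 1082.59 ≈ 166.74 mm.
Setup B: H = 20²/(11×0.019) + 20 ≈ 1933.9 mm; DoF = Df − Dn = 2321.5 − 686.8 ≈ 1634.7 mm.
Ratio = 1634.7 / 166.74 ≈ 9.80.

9.80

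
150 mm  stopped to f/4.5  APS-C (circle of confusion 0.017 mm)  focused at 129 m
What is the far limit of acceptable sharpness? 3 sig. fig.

230 m

Hyperfocal distance H = f²/(N·c) + f = 150²/(4.5 × 0.017) + 150 = 22500/0.0765 + 150 ≈ 294267.6 mm ≈ 294.3 m.
Far limit Df = s·(H − f)/(H − s) = 129000 × (294267.6 − 150) / (294267.6 − 129000) = 129000 × 294117.6 / 165267.6 ≈ 229574 mm ≈ 230 m.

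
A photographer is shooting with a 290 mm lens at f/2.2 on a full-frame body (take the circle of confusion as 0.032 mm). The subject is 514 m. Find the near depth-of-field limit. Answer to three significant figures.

Hyperfocal distance H = f²/(N·c) + f = 290²/(2.2 × 0.032) + 290 = 84100/0.0704 + 290 ≈ 1194892.3 mm ≈ 1195 m.
Near limit Dn = s·(H − f)/(H + s − 2f) = 514000 × (1194892.3 − 290) / (1194892.3 + 514000 − 2 × 290) = 514000 × 1194602.3 / 1708312.3 ≈ 359434 mm ≈ 359 m.

359 m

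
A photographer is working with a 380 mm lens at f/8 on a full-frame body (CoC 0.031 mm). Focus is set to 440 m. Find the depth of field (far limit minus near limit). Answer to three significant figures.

1550 m

Hyperfocal distance H = f²/(N·c) + f = 380²/(8 × 0.031) + 380 = 144400/0.248 + 380 ≈ 582638.1 mm ≈ 582.6 m.
Near limit Dn = s·(H − f)/(H + s − 2f) = 440000 × (582638.1 − 380) / (582638.1 + 440000 − 2 × 380) = 440000 × 582258.1 / 1021878.1 ≈ 250709 mm.
Far limit Df = s·(H − f)/(H − s) = 440000 × (582638.1 − 380) / (582638.1 − 440000) = 440000 × 582258.1 / 142638.1 ≈ 1796109 mm.
Depth of field = Df − Dn = 1796109 − 250709 ≈ 1545400 mm ≈ 1550 m.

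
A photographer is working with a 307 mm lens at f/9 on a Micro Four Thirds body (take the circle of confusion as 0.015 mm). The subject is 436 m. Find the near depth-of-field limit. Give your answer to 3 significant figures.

Hyperfocal distance H = f²/(N·c) + f = 307²/(9 × 0.015) + 307 = 94249/0.135 + 307 ≈ 698447.7 mm ≈ 698.4 m.
Near limit Dn = s·(H − f)/(H + s − 2f) = 436000 × (698447.7 − 307) / (698447.7 + 436000 − 2 × 307) = 436000 × 698140.7 / 1133833.7 ≈ 268460 mm ≈ 268 m.

268 m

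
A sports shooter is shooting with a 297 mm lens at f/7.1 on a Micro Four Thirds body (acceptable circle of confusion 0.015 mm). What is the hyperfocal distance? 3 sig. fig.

Hyperfocal distance H = f²/(N·c) + f = 297²/(7.1 × 0.015) + 297 = 88209/0.1065 + 297 ≈ 828550.5 mm ≈ 829 m.

829 m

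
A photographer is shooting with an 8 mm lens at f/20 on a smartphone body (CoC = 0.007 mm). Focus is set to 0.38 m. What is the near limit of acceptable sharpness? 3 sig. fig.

210 mm

Hyperfocal distance H = f²/(N·c) + f = 8²/(20 × 0.007) + 8 = 64/0.14 + 8 ≈ 465.1 mm ≈ 0.465 m.
Near limit Dn = s·(H − f)/(H + s − 2f) = 380 × (465.1 − 8) / (465.1 + 380 − 2 × 8) = 380 × 457.1 / 829.1 ≈ 209.51 mm.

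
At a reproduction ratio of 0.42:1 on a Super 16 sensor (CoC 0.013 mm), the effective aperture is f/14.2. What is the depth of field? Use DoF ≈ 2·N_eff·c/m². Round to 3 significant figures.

At magnification m, DoF ≈ 2·N_eff·c/m² = 2 × 14.2 × 0.013 / 0.42² = 0.3692 / 0.1764 ≈ 2.09 mm.

2.09 mm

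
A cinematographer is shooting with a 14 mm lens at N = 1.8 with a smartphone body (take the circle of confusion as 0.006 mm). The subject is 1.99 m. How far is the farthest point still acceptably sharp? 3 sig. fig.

2.23 m

Hyperfocal distance H = f²/(N·c) + f = 14²/(1.8 × 0.006) + 14 = 196/0.0108 + 14 ≈ 18162.1 mm ≈ 18.16 m.
Far limit Df = s·(H − f)/(H − s) = 1990 × (18162.1 − 14) / (18162.1 − 1990) = 1990 × 18148.1 / 16172.1 ≈ 2233.1 mm ≈ 2.23 m.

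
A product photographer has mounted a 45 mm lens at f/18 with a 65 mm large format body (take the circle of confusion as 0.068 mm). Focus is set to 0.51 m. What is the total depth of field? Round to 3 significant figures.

311 mm

Hyperfocal distance H = f²/(N·c) + f = 45²/(18 × 0.068) + 45 = 2025/1.224 + 45 ≈ 1699.4 mm ≈ 1.699 m.
Near limit Dn = s·(H − f)/(H + s − 2f) = 510 × (1699.4 − 45) / (1699.4 + 510 − 2 × 45) = 510 × 1654.4 / 2119.4 ≈ 398.11 mm.
Far limit Df = s·(H − f)/(H − s) = 510 × (1699.4 − 45) / (1699.4 − 510) = 510 × 1654.4 / 1189.4 ≈ 709.38 mm.
Depth of field = Df − Dn = 709.38 − 398.11 ≈ 311.27 mm.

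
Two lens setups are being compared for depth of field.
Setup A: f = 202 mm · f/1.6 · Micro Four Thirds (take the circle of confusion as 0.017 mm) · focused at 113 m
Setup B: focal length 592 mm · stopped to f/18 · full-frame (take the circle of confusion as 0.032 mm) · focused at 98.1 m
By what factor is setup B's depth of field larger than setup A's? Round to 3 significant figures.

Setup A: H = 202²/(1.6×0.017) + 202 ≈ 1500349.1 mm; DoF = Df − Dn = 122187 − 105098 ≈ 17089 mm.
Setup B: H = 592²/(18×0.032) + 592 ≈ 609036.4 mm; DoF = Df − Dn = 116822 − 84550 ≈ 32272 mm.
Ratio = 32272 / 17089 ≈ 1.89.

1.89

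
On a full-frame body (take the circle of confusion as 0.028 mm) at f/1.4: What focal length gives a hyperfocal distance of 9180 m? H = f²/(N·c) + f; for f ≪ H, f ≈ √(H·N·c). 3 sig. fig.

600 mm

From H = f²/(N·c) + f, with f ≪ H: f ≈ √(H·N·c) = √(9180000 × 1.4 × 0.028) = √359856 ≈ 599.9 mm.
The +f correction barely moves this — solving exactly, f² + N·c·f − N·c·H = 0 ⇒ f = (−N·c + √((N·c)² + 4·N·c·H))/2 = (−0.0392 + √1439424)/2 ≈ 599.86 mm, so f ≈ 600 mm.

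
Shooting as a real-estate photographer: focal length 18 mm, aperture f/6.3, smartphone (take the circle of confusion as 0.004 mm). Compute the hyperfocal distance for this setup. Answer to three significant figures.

12.9 m

Hyperfocal distance H = f²/(N·c) + f = 18²/(6.3 × 0.004) + 18 = 324/0.0252 + 18 ≈ 12875.1 mm ≈ 12.9 m.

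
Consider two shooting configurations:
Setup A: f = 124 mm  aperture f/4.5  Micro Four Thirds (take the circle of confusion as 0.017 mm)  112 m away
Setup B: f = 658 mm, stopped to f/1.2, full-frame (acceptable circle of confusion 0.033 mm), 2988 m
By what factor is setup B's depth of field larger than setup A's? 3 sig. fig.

Setup A: H = 124²/(4.5×0.017) + 124 ≈ 201117.5 mm; DoF = Df − Dn = 252602 − 71951 ≈ 180651 mm.
Setup B: H = 658²/(1.2×0.033) + 658 ≈ 10934092.3 mm; DoF = Df − Dn = 4111342 − 2346787 ≈ 1764555 mm.
Ratio = 1764555 / 180651 ≈ 9.77.

9.77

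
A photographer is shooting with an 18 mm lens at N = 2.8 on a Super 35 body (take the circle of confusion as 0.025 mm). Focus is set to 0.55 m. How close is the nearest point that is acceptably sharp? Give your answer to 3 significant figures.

493 mm

Hyperfocal distance H = f²/(N·c) + f = 18²/(2.8 × 0.025) + 18 = 324/0.07 + 18 ≈ 4646.6 mm ≈ 4.647 m.
Near limit Dn = s·(H − f)/(H + s − 2f) = 550 × (4646.6 − 18) / (4646.6 + 550 − 2 × 18) = 550 × 4628.6 / 5160.6 ≈ 493.30 mm.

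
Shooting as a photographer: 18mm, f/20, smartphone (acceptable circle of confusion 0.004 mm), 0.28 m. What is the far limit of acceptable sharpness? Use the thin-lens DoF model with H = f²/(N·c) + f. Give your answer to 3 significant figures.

299 mm

Hyperfocal distance H = f²/(N·c) + f = 18²/(20 × 0.004) + 18 = 324/0.08 + 18 ≈ 4068.0 mm ≈ 4.068 m.
Far limit Df = s·(H − f)/(H − s) = 280 × (4068.0 − 18) / (4068.0 − 280) = 280 × 4050.0 / 3788.0 ≈ 299.37 mm.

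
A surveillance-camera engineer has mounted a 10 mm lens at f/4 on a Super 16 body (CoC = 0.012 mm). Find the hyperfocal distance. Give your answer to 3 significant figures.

Hyperfocal distance H = f²/(N·c) + f = 10²/(4 × 0.012) + 10 = 100/0.048 + 10 ≈ 2093.3 mm ≈ 2.09 m.

2.09 m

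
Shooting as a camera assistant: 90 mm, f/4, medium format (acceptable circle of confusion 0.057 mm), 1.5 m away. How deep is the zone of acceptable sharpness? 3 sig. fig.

Hyperfocal distance H = f²/(N·c) + f = 90²/(4 × 0.057) + 90 = 8100/0.228 + 90 ≈ 35616.3 mm ≈ 35.62 m.
Near limit Dn = s·(H − f)/(H + s − 2f) = 1500 × (35616.3 − 90) / (35616.3 + 1500 − 2 × 90) = 1500 × 35526.3 / 36936.3 ≈ 1442.74 mm.
Far limit Df = s·(H − f)/(H − s) = 1500 × (35616.3 − 90) / (35616.3 − 1500) = 1500 × 35526.3 / 34116.3 ≈ 1561.99 mm.
Depth of field = Df − Dn = 1561.99 − 1442.74 ≈ 119.25 mm.

119 mm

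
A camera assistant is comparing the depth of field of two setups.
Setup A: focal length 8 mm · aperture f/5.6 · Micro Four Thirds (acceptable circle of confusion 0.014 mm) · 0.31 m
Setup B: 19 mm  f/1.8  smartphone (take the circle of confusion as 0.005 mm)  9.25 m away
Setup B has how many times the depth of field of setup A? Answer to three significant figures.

16.9

Setup A: H = 8²/(5.6×0.014) + 8 ≈ 824.3 mm; DoF = Df − Dn = 492.02 − 226.29 ≈ 265.73 mm.
Setup B: H = 19²/(1.8×0.005) + 19 ≈ 40130.1 mm; DoF = Df − Dn = 12015.1 − 7519.5 ≈ 4495.6 mm.
Ratio = 4495.6 / 265.73 ≈ 16.9.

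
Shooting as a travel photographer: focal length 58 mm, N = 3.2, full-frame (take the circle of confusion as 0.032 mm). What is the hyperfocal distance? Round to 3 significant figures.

32.9 m

Hyperfocal distance H = f²/(N·c) + f = 58²/(3.2 × 0.032) + 58 = 3364/0.1024 + 58 ≈ 32909.6 mm ≈ 32.9 m.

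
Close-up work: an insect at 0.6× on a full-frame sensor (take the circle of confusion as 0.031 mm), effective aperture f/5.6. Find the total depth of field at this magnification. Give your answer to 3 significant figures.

0.964 mm

At magnification m, DoF ≈ 2·N_eff·c/m² = 2 × 5.6 × 0.031 / 0.6² = 0.3472 / 0.36 ≈ 0.964 mm.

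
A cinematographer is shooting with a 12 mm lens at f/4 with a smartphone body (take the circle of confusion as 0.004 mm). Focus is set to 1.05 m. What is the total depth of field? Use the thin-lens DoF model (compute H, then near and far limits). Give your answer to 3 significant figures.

Hyperfocal distance H = f²/(N·c) + f = 12²/(4 × 0.004) + 12 = 144/0.016 + 12 ≈ 9012.0 mm ≈ 9.012 m.
Near limit Dn = s·(H − f)/(H + s − 2f) = 1050 × (9012.0 − 12) / (9012.0 + 1050 − 2 × 12) = 1050 × 9000.0 / 10038.0 ≈ 941.42 mm.
Far limit Df = s·(H − f)/(H − s) = 1050 × (9012.0 − 12) / (9012.0 − 1050) = 1050 × 9000.0 / 7962.0 ≈ 1186.89 mm.
Depth of field = Df − Dn = 1186.89 − 941.42 ≈ 245.47 mm.

245 mm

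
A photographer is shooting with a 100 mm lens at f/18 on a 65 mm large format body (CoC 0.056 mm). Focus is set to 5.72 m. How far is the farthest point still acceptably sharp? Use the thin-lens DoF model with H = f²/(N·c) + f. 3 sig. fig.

13.2 m

Hyperfocal distance H = f²/(N·c) + f = 100²/(18 × 0.056) + 100 = 10000/1.008 + 100 ≈ 10020.6 mm ≈ 10.02 m.
Far limit Df = s·(H − f)/(H − s) = 5720 × (10020.6 − 100) / (10020.6 − 5720) = 5720 × 9920.6 / 4300.6 ≈ 13195 mm ≈ 13.2 m.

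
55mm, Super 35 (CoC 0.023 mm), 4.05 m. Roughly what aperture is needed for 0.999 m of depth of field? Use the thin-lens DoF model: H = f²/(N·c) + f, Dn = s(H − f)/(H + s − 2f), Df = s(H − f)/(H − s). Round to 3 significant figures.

Write h = H − f = f²/(N·c). The thin-lens limits are Dn = s·h/(h + (s−f)) and Df = s·h/(h − (s−f)), so DoF = Df − Dn = 2·s·(s−f)·h / (h² − (s−f)²).
That is a quadratic in h: DoF·h² − 2·s·(s−f)·h − DoF·(s−f)² = 0 ⇒ h = (s−f)·(s + √(s² + DoF²)) / DoF = 3995 × (4050 + √(4050² + 999²)) / 999 = 3995 × (4050 + 4171.39) / 999 ≈ 32877 mm.
Then N = f²/(c·h) = 55² / (0.023 × 32877) = 3025 / 756.18 ≈ 4.

f/4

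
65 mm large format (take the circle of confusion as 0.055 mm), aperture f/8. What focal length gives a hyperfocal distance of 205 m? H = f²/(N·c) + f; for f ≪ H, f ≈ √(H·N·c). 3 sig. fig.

300 mm

From H = f²/(N·c) + f, with f ≪ H: f ≈ √(H·N·c) = √(205000 × 8 × 0.055) = √90200 ≈ 300.3 mm.
The +f correction barely moves this — solving exactly, f² + N·c·f − N·c·H = 0 ⇒ f = (−N·c + √((N·c)² + 4·N·c·H))/2 = (−0.44 + √360800)/2 ≈ 300.11 mm, so f ≈ 300 mm.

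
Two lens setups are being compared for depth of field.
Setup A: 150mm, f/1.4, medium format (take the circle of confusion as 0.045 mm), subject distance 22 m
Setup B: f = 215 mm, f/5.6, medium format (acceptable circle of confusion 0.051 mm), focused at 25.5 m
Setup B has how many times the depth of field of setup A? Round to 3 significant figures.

Setup A: H = 150²/(1.4×0.045) + 150 ≈ 357292.9 mm; DoF = Df − Dn = 23433.7 − 20731.6 ≈ 2702.1 mm.
Setup B: H = 215²/(5.6×0.051) + 215 ≈ 162067.2 mm; DoF = Df − Dn = 30221.2 − 22054.6 ≈ 8166.6 mm.
Ratio = 8166.6 / 2702.1 ≈ 3.02.

3.02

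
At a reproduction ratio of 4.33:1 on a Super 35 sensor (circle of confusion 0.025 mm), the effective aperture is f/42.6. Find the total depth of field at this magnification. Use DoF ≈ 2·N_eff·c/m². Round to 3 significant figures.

At magnification m, DoF ≈ 2·N_eff·c/m² = 2 × 42.6 × 0.025 / 4.33² = 2.13 / 18.75 ≈ 0.114 mm.

0.114 mm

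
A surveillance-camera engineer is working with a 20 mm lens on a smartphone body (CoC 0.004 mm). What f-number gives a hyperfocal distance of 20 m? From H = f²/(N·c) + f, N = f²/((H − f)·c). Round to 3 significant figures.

Rearrange H = f²/(N·c) + f for N: N = f² / ((H − f)·c).
N = 20² / ((20000 − 20) × 0.004) = 400 / 79.92 ≈ 5.01.

f/5.01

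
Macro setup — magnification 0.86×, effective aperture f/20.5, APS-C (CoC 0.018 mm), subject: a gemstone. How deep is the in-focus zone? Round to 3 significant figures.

0.998 mm

At magnification m, DoF ≈ 2·N_eff·c/m² = 2 × 20.5 × 0.018 / 0.86² = 0.738 / 0.7396 ≈ 0.998 mm.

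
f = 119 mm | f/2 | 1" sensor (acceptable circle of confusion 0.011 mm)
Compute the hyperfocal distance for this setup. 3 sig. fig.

644 m

Hyperfocal distance H = f²/(N·c) + f = 119²/(2 × 0.011) + 119 = 14161/0.022 + 119 ≈ 643800.8 mm ≈ 644 m.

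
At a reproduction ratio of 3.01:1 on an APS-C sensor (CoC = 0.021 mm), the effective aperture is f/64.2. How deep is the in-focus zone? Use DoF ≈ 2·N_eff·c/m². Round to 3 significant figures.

At magnification m, DoF ≈ 2·N_eff·c/m² = 2 × 64.2 × 0.021 / 3.01² = 2.696 / 9.06 ≈ 0.298 mm.

0.298 mm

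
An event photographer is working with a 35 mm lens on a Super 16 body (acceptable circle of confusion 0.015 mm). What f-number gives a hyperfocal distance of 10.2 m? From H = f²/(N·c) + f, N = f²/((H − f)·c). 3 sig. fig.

Rearrange H = f²/(N·c) + f for N: N = f² / ((H − f)·c).
N = 35² / ((10200 − 35) × 0.015) = 1225 / 152.5 ≈ 8.03.

f/8.03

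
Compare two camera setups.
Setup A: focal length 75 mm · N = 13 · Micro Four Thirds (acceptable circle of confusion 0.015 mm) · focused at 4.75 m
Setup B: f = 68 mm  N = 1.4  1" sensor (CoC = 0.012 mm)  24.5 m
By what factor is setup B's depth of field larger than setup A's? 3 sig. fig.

Setup A: H = 75²/(13×0.015) + 75 ≈ 28921.2 mm; DoF = Df − Dn = 5668.7 − 4087.5 ≈ 1581.2 mm.
Setup B: H = 68²/(1.4×0.012) + 68 ≈ 275306.1 mm; DoF = Df − Dn = 26886.6 − 22502.5 ≈ 4384.1 mm.
Ratio = 4384.1 / 1581.2 ≈ 2.77.

2.77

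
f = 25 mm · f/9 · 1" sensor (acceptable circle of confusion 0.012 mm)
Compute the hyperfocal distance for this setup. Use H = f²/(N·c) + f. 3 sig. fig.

5.81 m

Hyperfocal distance H = f²/(N·c) + f = 25²/(9 × 0.012) + 25 = 625/0.108 + 25 ≈ 5812.0 mm ≈ 5.81 m.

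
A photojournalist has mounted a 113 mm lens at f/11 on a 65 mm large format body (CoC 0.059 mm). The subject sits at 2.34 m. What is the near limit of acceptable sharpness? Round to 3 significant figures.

Hyperfocal distance H = f²/(N·c) + f = 113²/(11 × 0.059) + 113 = 12769/0.649 + 113 ≈ 19787.9 mm ≈ 19.79 m.
Near limit Dn = s·(H − f)/(H + s − 2f) = 2340 × (19787.9 − 113) / (19787.9 + 2340 − 2 × 113) = 2340 × 19674.9 / 21901.9 ≈ 2102.1 mm ≈ 2.10 m.

2.10 m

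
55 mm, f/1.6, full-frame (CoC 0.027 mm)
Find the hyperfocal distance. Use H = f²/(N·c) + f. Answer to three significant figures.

70.1 m

Hyperfocal distance H = f²/(N·c) + f = 55²/(1.6 × 0.027) + 55 = 3025/0.0432 + 55 ≈ 70078.1 mm ≈ 70.1 m.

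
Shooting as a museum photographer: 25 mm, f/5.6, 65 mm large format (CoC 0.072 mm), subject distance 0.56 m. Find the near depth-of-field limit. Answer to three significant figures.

Hyperfocal distance H = f²/(N·c) + f = 25²/(5.6 × 0.072) + 25 = 625/0.4032 + 25 ≈ 1575.1 mm ≈ 1.575 m.
Near limit Dn = s·(H − f)/(H + s − 2f) = 560 × (1575.1 − 25) / (1575.1 + 560 − 2 × 25) = 560 × 1550.1 / 2085.1 ≈ 416.31 mm.

416 mm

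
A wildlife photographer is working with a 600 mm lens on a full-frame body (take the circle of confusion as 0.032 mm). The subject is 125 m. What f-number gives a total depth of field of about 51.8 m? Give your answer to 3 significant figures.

Write h = H − f = f²/(N·c). The thin-lens limits are Dn = s·h/(h + (s−f)) and Df = s·h/(h − (s−f)), so DoF = Df − Dn = 2·s·(s−f)·h / (h² − (s−f)²).
That is a quadratic in h: DoF·h² − 2·s·(s−f)·h − DoF·(s−f)² = 0 ⇒ h = (s−f)·(s + √(s² + DoF²)) / DoF = 124400 × (125000 + √(125000² + 51800²)) / 51800 = 124400 × (125000 + 135308) / 51800 ≈ 625141 mm.
Then N = f²/(c·h) = 600² / (0.032 × 625141) = 360000 / 20005 ≈ 18.

f/18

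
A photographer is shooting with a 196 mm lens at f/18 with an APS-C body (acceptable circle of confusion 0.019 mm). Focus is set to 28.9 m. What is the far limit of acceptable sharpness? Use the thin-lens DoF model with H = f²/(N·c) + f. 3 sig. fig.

38.8 m

Hyperfocal distance H = f²/(N·c) + f = 196²/(18 × 0.019) + 196 = 38416/0.342 + 196 ≈ 112523.5 mm ≈ 112.5 m.
Far limit Df = s·(H − f)/(H − s) = 28900 × (112523.5 − 196) / (112523.5 − 28900) = 28900 × 112327.5 / 83623.5 ≈ 38820 mm ≈ 38.8 m.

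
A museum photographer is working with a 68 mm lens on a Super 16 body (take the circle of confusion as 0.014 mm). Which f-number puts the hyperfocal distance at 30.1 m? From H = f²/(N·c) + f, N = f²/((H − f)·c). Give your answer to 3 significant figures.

Rearrange H = f²/(N·c) + f for N: N = f² / ((H − f)·c).
N = 68² / ((30100 − 68) × 0.014) = 4624 / 420.4 ≈ 11.

f/11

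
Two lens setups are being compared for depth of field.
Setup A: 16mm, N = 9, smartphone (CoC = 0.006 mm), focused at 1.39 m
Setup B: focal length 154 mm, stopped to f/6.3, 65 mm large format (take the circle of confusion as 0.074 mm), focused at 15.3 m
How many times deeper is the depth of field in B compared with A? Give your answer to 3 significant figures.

11.4

Setup A: H = 16²/(9×0.006) + 16 ≈ 4756.7 mm; DoF = Df − Dn = 1957.27 − 1077.66 ≈ 879.61 mm.
Setup B: H = 154²/(6.3×0.074) + 154 ≈ 51024.9 mm; DoF = Df − Dn = 21786.6 − 11789.8 ≈ 9996.8 mm.
Ratio = 9996.8 / 879.61 ≈ 11.4.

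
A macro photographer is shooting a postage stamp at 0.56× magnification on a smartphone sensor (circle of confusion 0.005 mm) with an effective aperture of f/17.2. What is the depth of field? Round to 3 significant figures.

At magnification m, DoF ≈ 2·N_eff·c/m² = 2 × 17.2 × 0.005 / 0.56² = 0.172 / 0.3136 ≈ 0.548 mm.

0.548 mm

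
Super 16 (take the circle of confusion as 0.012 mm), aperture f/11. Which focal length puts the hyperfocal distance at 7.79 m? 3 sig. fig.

From H = f²/(N·c) + f, with f ≪ H: f ≈ √(H·N·c) = √(7790 × 11 × 0.012) = √1028.3 ≈ 32.07 mm.
Exact: f² + N·c·f − N·c·H = 0 ⇒ f = (−N·c + √((N·c)² + 4·N·c·H))/2 = (−0.132 + √4113.1)/2 ≈ 32.001 mm ≈ 32.0 mm.

32.0 mm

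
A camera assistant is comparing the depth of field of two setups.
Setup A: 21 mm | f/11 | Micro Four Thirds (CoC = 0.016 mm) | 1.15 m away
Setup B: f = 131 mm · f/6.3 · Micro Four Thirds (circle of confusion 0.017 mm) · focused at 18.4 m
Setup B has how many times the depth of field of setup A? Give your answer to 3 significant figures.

3.27

Setup A: H = 21²/(11×0.016) + 21 ≈ 2526.7 mm; DoF = Df − Dn = 2093.1 − 792.8 ≈ 1300.3 mm.
Setup B: H = 131²/(6.3×0.017) + 131 ≈ 160364.4 mm; DoF = Df − Dn = 20767.8 − 16516.8 ≈ 4251.0 mm.
Ratio = 4251.0 / 1300.3 ≈ 3.27.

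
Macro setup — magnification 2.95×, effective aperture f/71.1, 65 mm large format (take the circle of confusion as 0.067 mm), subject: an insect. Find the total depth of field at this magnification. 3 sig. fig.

At magnification m, DoF ≈ 2·N_eff·c/m² = 2 × 71.1 × 0.067 / 2.95² = 9.527 / 8.703 ≈ 1.09 mm.

1.09 mm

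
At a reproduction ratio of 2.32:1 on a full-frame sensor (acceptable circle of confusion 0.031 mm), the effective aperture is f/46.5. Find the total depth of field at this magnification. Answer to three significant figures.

0.536 mm

At magnification m, DoF ≈ 2·N_eff·c/m² = 2 × 46.5 × 0.031 / 2.32² = 2.883 / 5.382 ≈ 0.536 mm.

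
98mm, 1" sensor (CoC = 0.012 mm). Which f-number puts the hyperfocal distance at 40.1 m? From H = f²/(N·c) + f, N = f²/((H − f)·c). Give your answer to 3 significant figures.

Rearrange H = f²/(N·c) + f for N: N = f² / ((H − f)·c).
N = 98² / ((40100 − 98) × 0.012) = 9604 / 480.0 ≈ 20.

f/20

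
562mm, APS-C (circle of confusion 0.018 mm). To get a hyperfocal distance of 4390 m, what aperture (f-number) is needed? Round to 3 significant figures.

f/4

Rearrange H = f²/(N·c) + f for N: N = f² / ((H − f)·c).
N = 562² / ((4390000 − 562) × 0.018) = 315844 / 79010 ≈ 4.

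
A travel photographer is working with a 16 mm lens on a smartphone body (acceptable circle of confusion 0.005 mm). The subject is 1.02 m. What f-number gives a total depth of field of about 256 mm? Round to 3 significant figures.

f/6.30

Write h = H − f = f²/(N·c). The thin-lens limits are Dn = s·h/(h + (s−f)) and Df = s·h/(h − (s−f)), so DoF = Df − Dn = 2·s·(s−f)·h / (h² − (s−f)²).
That is a quadratic in h: DoF·h² − 2·s·(s−f)·h − DoF·(s−f)² = 0 ⇒ h = (s−f)·(s + √(s² + DoF²)) / DoF = 1004 × (1020 + √(1020² + 256²)) / 256 = 1004 × (1020 + 1051.63) / 256 ≈ 8124.7 mm.
Then N = f²/(c·h) = 16² / (0.005 × 8124.7) = 256 / 40.623 ≈ 6.30.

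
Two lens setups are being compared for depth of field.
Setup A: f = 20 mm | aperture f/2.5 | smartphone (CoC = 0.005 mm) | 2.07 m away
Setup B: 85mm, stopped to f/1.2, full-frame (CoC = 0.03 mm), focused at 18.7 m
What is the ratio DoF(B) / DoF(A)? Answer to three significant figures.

Setup A: H = 20²/(2.5×0.005) + 20 ≈ 32020.0 mm; DoF = Df − Dn = 2211.69 − 1945.37 ≈ 266.32 mm.
Setup B: H = 85²/(1.2×0.03) + 85 ≈ 200779.4 mm; DoF = Df − Dn = 20611.8 − 17112.7 ≈ 3499.1 mm.
Ratio = 3499.1 / 266.32 ≈ 13.1.

13.1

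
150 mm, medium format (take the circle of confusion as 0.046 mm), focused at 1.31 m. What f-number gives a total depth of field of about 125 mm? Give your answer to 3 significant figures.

f/20.1

Write h = H − f = f²/(N·c). The thin-lens limits are Dn = s·h/(h + (s−f)) and Df = s·h/(h − (s−f)), so DoF = Df − Dn = 2·s·(s−f)·h / (h² − (s−f)²).
That is a quadratic in h: DoF·h² − 2·s·(s−f)·h − DoF·(s−f)² = 0 ⇒ h = (s−f)·(s + √(s² + DoF²)) / DoF = 1160 × (1310 + √(1310² + 125²)) / 125 = 1160 × (1310 + 1315.95) / 125 ≈ 24369 mm.
Then N = f²/(c·h) = 150² / (0.046 × 24369) = 22500 / 1121.0 ≈ 20.1.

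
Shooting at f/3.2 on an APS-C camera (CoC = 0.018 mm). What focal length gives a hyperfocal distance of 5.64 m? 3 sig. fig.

18.0 mm

From H = f²/(N·c) + f, with f ≪ H: f ≈ √(H·N·c) = √(5640 × 3.2 × 0.018) = √324.86 ≈ 18.02 mm.
The +f correction barely moves this — solving exactly, f² + N·c·f − N·c·H = 0 ⇒ f = (−N·c + √((N·c)² + 4·N·c·H))/2 = (−0.0576 + √1299.5)/2 ≈ 17.995 mm, so f ≈ 18.0 mm.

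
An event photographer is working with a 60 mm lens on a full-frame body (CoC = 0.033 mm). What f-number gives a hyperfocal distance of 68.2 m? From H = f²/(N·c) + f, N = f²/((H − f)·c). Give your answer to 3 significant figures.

f/1.60

Rearrange H = f²/(N·c) + f for N: N = f² / ((H − f)·c).
N = 60² / ((68200 − 60) × 0.033) = 3600 / 2249 ≈ 1.60.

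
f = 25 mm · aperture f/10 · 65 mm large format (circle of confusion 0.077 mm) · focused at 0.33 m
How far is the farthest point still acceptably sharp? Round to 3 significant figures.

Hyperfocal distance H = f²/(N·c) + f = 25²/(10 × 0.077) + 25 = 625/0.77 + 25 ≈ 836.7 mm ≈ 0.837 m.
Far limit Df = s·(H − f)/(H − s) = 330 × (836.7 − 25) / (836.7 − 330) = 330 × 811.7 / 506.7 ≈ 528.64 mm ≈ 0.529 m.

0.529 m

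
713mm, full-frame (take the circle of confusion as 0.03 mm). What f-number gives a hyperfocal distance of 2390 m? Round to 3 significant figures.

Rearrange H = f²/(N·c) + f for N: N = f² / ((H − f)·c).
N = 713² / ((2390000 − 713) × 0.03) = 508369 / 71679 ≈ 7.09.

f/7.09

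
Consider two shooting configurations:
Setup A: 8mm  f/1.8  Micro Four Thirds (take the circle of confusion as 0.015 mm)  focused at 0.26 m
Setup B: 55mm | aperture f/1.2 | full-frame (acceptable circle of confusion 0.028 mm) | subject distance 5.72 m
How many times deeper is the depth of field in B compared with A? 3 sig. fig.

Setup A: H = 8²/(1.8×0.015) + 8 ≈ 2378.4 mm; DoF = Df − Dn = 290.929 − 235.015 ≈ 55.914 mm.
Setup B: H = 55²/(1.2×0.028) + 55 ≈ 90084.8 mm; DoF = Df − Dn = 6104.09 − 5381.38 ≈ 722.71 mm.
Ratio = 722.71 / 55.914 ≈ 12.9.

12.9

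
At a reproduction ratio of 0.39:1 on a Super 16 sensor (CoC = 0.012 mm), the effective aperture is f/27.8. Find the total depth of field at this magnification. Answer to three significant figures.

4.39 mm

At magnification m, DoF ≈ 2·N_eff·c/m² = 2 × 27.8 × 0.012 / 0.39² = 0.6672 / 0.1521 ≈ 4.39 mm.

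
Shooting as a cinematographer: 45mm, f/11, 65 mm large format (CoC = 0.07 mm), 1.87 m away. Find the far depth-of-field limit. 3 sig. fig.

Hyperfocal distance H = f²/(N·c) + f = 45²/(11 × 0.07) + 45 = 2025/0.77 + 45 ≈ 2674.9 mm ≈ 2.675 m.
Far limit Df = s·(H − f)/(H − s) = 1870 × (2674.9 − 45) / (2674.9 − 1870) = 1870 × 2629.9 / 804.9 ≈ 6110.1 mm ≈ 6.11 m.

6.11 m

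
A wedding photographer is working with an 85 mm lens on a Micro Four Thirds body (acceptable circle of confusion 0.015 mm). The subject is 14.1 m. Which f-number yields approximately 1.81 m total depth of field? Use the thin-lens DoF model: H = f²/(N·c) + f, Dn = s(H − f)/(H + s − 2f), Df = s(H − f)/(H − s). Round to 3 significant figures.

Write h = H − f = f²/(N·c). The thin-lens limits are Dn = s·h/(h + (s−f)) and Df = s·h/(h − (s−f)), so DoF = Df − Dn = 2·s·(s−f)·h / (h² − (s−f)²).
That is a quadratic in h: DoF·h² − 2·s·(s−f)·h − DoF·(s−f)² = 0 ⇒ h = (s−f)·(s + √(s² + DoF²)) / DoF = 14015 × (14100 + √(14100² + 1810²)) / 1810 = 14015 × (14100 + 14215.7) / 1810 ≈ 219251 mm.
Then N = f²/(c·h) = 85² / (0.015 × 219251) = 7225 / 3288.8 ≈ 2.20.

f/2.20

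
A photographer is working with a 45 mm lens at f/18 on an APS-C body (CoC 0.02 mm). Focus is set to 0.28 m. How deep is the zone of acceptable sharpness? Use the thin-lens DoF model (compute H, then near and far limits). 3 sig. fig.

23.4 mm

Hyperfocal distance H = f²/(N·c) + f = 45²/(18 × 0.02) + 45 = 2025/0.36 + 45 ≈ 5670.0 mm ≈ 5.670 m.
Near limit Dn = s·(H − f)/(H + s − 2f) = 280 × (5670.0 − 45) / (5670.0 + 280 − 2 × 45) = 280 × 5625.0 / 5860.0 ≈ 268.771 mm.
Far limit Df = s·(H − f)/(H − s) = 280 × (5670.0 − 45) / (5670.0 − 280) = 280 × 5625.0 / 5390.0 ≈ 292.208 mm.
Depth of field = Df − Dn = 292.208 − 268.771 ≈ 23.437 mm.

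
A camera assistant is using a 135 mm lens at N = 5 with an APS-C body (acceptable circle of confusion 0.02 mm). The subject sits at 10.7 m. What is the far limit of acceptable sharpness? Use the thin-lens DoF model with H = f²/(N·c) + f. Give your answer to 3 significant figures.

11.4 m

Hyperfocal distance H = f²/(N·c) + f = 135²/(5 × 0.02) + 135 = 18225/0.1 + 135 ≈ 182385.0 mm ≈ 182.4 m.
Far limit Df = s·(H − f)/(H − s) = 10700 × (182385.0 − 135) / (182385.0 − 10700) = 10700 × 182250.0 / 171685.0 ≈ 11358 mm ≈ 11.4 m.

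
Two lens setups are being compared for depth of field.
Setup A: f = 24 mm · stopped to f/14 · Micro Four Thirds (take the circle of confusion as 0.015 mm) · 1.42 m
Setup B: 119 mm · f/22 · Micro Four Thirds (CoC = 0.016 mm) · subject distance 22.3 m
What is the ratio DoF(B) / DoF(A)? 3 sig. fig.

18.1

Setup A: H = 24²/(14×0.015) + 24 ≈ 2766.9 mm; DoF = Df − Dn = 2891.8 − 941.0 ≈ 1950.8 mm.
Setup B: H = 119²/(22×0.016) + 119 ≈ 40349.1 mm; DoF = Df − Dn = 49705 − 14375 ≈ 35330 mm.
Ratio = 35330 / 1950.8 ≈ 18.1.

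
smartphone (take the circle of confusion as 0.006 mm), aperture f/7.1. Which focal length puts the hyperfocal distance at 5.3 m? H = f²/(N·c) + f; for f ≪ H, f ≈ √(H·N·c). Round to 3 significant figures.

From H = f²/(N·c) + f, with f ≪ H: f ≈ √(H·N·c) = √(5300 × 7.1 × 0.006) = √225.78 ≈ 15.03 mm.
The +f correction barely moves this — solving exactly, f² + N·c·f − N·c·H = 0 ⇒ f = (−N·c + √((N·c)² + 4·N·c·H))/2 = (−0.0426 + √903.12)/2 ≈ 15.005 mm, so f ≈ 15.0 mm.

15.0 mm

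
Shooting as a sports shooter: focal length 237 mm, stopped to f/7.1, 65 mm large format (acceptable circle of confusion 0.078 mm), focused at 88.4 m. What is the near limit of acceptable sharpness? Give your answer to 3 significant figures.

47.3 m

Hyperfocal distance H = f²/(N·c) + f = 237²/(7.1 × 0.078) + 237 = 56169/0.5538 + 237 ≈ 101661.7 mm ≈ 101.7 m.
Near limit Dn = s·(H − f)/(H + s − 2f) = 88400 × (101661.7 − 237) / (101661.7 + 88400 − 2 × 237) = 88400 × 101424.7 / 189587.7 ≈ 47292 mm ≈ 47.3 m.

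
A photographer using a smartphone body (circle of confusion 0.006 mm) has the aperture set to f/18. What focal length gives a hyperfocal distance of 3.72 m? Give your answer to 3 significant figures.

20.0 mm

From H = f²/(N·c) + f, with f ≪ H: f ≈ √(H·N·c) = √(3720 × 18 × 0.006) = √401.76 ≈ 20.04 mm.
The +f correction barely moves this — solving exactly, f² + N·c·f − N·c·H = 0 ⇒ f = (−N·c + √((N·c)² + 4·N·c·H))/2 = (−0.108 + √1607.1)/2 ≈ 19.990 mm, so f ≈ 20.0 mm.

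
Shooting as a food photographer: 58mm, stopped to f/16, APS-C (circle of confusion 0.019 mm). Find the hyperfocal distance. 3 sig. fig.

Hyperfocal distance H = f²/(N·c) + f = 58²/(16 × 0.019) + 58 = 3364/0.304 + 58 ≈ 11123.8 mm ≈ 11.1 m.

11.1 m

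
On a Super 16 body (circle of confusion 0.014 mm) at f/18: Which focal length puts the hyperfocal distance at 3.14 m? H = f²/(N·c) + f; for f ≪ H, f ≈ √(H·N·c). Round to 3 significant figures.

From H = f²/(N·c) + f, with f ≪ H: f ≈ √(H·N·c) = √(3140 × 18 × 0.014) = √791.28 ≈ 28.13 mm.
Exact: f² + N·c·f − N·c·H = 0 ⇒ f = (−N·c + √((N·c)² + 4·N·c·H))/2 = (−0.252 + √3165.2)/2 ≈ 28.004 mm ≈ 28.0 mm.

28.0 mm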